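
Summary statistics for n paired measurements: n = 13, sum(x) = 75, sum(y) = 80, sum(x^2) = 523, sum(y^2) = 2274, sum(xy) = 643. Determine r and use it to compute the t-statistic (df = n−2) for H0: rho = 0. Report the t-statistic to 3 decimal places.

1.682

S_xy = nΣxy − ΣxΣy = 13·643 − 75·80 = 8359 − 6000 = 2359
S_xx = nΣx² − (Σx)² = 13·523 − 75² = 6799 − 5625 = 1174
S_yy = nΣy² − (Σy)² = 13·2274 − 80² = 29562 − 6400 = 23162
r = S_xy / √(S_xx·S_yy) = 2359 / √(1174·23162) = 2359 / √27192188 = 2359 / 5214.6129 = 0.4524
t = r·√(n−2)/√(1−r²) = 0.4524·√11 / √(1−0.204666) = 1.500441 / 0.891815 = 1.682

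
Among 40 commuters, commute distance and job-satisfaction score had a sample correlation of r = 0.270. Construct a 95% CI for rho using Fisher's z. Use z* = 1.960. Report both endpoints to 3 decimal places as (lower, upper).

(-0.045, 0.536)

Fisher z: z_r = atanh(r) = ½·ln((1+0.270)/(1−0.270)) = 0.276864
SE(z) = 1/√(n−3) = 1/√37 = 0.164399
95% ⇒ z* = 1.960; margin = 1.960·0.164399 = 0.322222
CI on z-scale: (-0.045358, 0.599086)
Back-transform: tanh(-0.045358) = -0.045327, tanh(0.599086) = 0.536399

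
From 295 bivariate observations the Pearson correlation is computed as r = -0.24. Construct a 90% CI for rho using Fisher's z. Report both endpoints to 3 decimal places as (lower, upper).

(-0.328, -0.147)

Fisher z: z_r = atanh(r) = ½·ln((1+(-0.24))/(1−(-0.24))) = -0.244774
SE(z) = 1/√(n−3) = 1/√292 = 0.058521
90% ⇒ z* = 1.645; margin = 1.645·0.058521 = 0.096267
CI on z-scale: (-0.341041, -0.148507)
Back-transform: tanh(-0.341041) = -0.328406, tanh(-0.148507) = -0.147425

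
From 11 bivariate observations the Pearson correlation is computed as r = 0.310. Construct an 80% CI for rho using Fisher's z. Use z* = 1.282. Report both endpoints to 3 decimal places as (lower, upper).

(-0.132, 0.649)

z_r = atanh(0.310) = 0.320545;  SE = 1/√(n−3) = 1/√8 = 0.353553
z-limits: 0.320545 ± 1.282·0.353553 = 0.320545 ± 0.453255 = [-0.132710, 0.773800]
ρ-limits: (tanh -0.132710, tanh 0.773800) = (-0.132, 0.649)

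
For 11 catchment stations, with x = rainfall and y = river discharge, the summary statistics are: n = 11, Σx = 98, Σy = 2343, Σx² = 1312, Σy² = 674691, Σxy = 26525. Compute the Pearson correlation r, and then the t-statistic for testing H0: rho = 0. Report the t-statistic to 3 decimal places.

S_xy = nΣxy − ΣxΣy = 11·26525 − 98·2343 = 291775 − 229614 = 62161
S_xx = nΣx² − (Σx)² = 11·1312 − 98² = 14432 − 9604 = 4828
S_yy = nΣy² − (Σy)² = 11·674691 − 2343² = 7421601 − 5489649 = 1931952
r = S_xy / √(S_xx·S_yy) = 62161 / √(4828·1931952) = 62161 / √9327464256 = 62161 / 96578.7982 = 0.6436
t = r·√(n−2)/√(1−r²) = 0.6436·√9 / √(1−0.414221) = 1.930800 / 0.765362 = 2.523

2.523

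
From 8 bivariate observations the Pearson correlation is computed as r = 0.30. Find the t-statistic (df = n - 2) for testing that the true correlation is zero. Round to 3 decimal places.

0.770

t = r·√(n−2) / √(1−r²) with r = 0.30, n = 8
  = 0.30·√6 / √(1 − 0.0900)
  = 0.30·2.449490 / 0.953939
  = 0.734847 / 0.953939 = 0.770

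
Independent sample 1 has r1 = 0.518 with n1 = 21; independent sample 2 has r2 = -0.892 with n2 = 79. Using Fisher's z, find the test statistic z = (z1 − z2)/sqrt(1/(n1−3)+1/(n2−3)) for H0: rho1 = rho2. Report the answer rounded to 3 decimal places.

z1 = atanh(0.518) = 0.573602,  z2 = atanh(-0.892) = -1.431629
SE = √(1/(n1−3) + 1/(n2−3)) = √(1/18 + 1/76) = √(0.0555556 + 0.0131579) = √0.0687135 = 0.262133
z = (z1 − z2)/SE = (0.573602 − (-1.431629)) / 0.262133 = 2.005231 / 0.262133 = 7.650

7.650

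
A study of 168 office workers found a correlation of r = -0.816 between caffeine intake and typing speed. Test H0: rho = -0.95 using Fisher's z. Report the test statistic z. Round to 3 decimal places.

Fisher z: atanh(-0.816) = -1.144728, atanh(-0.95) = -1.831781
z = (z_r − z_0)·√(n−3) = (-1.144728 − (-1.831781))·√165 = 0.687053 · 12.845233 = 8.825

8.825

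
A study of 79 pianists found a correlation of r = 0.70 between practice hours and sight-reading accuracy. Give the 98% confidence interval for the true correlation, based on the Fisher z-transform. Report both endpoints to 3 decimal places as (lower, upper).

(0.537, 0.812)

Fisher z: z_r = atanh(r) = ½·ln((1+0.70)/(1−0.70)) = 0.867301
SE(z) = 1/√(n−3) = 1/√76 = 0.114708
98% ⇒ z* = 2.326; margin = 2.326·0.114708 = 0.266811
CI on z-scale: (0.600490, 1.134112)
Back-transform: tanh(0.600490) = 0.537398, tanh(1.134112) = 0.812422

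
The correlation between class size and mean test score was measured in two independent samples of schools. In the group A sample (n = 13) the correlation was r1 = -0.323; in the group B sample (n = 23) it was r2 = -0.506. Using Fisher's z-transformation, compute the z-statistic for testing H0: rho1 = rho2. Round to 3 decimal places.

z1 = atanh(-0.323) = -0.334993,  z2 = atanh(-0.506) = -0.557338
SE = √(1/(n1−3) + 1/(n2−3)) = √(1/10 + 1/20) = √(0.1000000 + 0.0500000) = √0.1500000 = 0.387298
z = (z1 − z2)/SE = (-0.334993 − (-0.557338)) / 0.387298 = 0.222345 / 0.387298 = 0.574

0.574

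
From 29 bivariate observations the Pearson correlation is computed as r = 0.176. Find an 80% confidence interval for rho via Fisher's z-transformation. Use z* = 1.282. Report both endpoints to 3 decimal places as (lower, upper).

(-0.073, 0.405)

z_r = atanh(0.176) = 0.177852;  SE = 1/√(n−3) = 1/√26 = 0.196116
z-limits: 0.177852 ± 1.282·0.196116 = 0.177852 ± 0.251421 = [-0.073569, 0.429273]
ρ-limits: (tanh -0.073569, tanh 0.429273) = (-0.073, 0.405)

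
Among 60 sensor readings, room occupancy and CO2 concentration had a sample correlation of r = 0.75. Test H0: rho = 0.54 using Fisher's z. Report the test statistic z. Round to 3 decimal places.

Fisher z: atanh(0.75) = 0.972955, atanh(0.54) = 0.604156
z = (z_r − z_0)·√(n−3) = (0.972955 − 0.604156)·√57 = 0.368799 · 7.549834 = 2.784

2.784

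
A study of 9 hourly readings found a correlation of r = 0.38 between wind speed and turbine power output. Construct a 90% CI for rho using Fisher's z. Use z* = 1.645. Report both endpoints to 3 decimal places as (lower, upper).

Fisher z: z_r = atanh(r) = ½·ln((1+0.38)/(1−0.38)) = 0.400060
SE(z) = 1/√(n−3) = 1/√6 = 0.408248
90% ⇒ z* = 1.645; margin = 1.645·0.408248 = 0.671568
CI on z-scale: (-0.271508, 1.071628)
Back-transform: tanh(-0.271508) = -0.265027, tanh(1.071628) = 0.790074

(-0.265, 0.790)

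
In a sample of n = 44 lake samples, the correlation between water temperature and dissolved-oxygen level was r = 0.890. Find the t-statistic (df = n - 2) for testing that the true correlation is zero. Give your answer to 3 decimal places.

t = r·√(n−2) / √(1−r²) with r = 0.890, n = 44
  = 0.890·√42 / √(1 − 0.792100)
  = 0.890·6.480741 / 0.455961
  = 5.767859 / 0.455961 = 12.650

12.650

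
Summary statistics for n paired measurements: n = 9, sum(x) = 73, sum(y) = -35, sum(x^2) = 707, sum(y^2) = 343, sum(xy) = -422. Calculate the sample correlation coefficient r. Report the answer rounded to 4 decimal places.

Numerator: nΣxy − (Σx)(Σy) = 9·(-422) − (73)(-35) = -1243
Denominator: √[(nΣx²−(Σx)²)(nΣy²−(Σy)²)]
  nΣx²−(Σx)² = 9·707 − 5329 = 1034;  nΣy²−(Σy)² = 9·343 − 1225 = 1862
  √(1034·1862) = √1925308 = 1387.5547
r = -1243 / 1387.5547 = -0.8958

-0.8958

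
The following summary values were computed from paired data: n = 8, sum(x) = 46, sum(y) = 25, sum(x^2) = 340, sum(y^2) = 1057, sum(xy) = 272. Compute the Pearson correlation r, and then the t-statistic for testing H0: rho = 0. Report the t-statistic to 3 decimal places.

S_xy = nΣxy − ΣxΣy = 8·272 − 46·25 = 2176 − 1150 = 1026
S_xx = nΣx² − (Σx)² = 8·340 − 46² = 2720 − 2116 = 604
S_yy = nΣy² − (Σy)² = 8·1057 − 25² = 8456 − 625 = 7831
r = S_xy / √(S_xx·S_yy) = 1026 / √(604·7831) = 1026 / √4729924 = 1026 / 2174.8388 = 0.4718
t = r·√(n−2)/√(1−r²) = 0.4718·√6 / √(1−0.222595) = 1.155669 / 0.881706 = 1.311

1.311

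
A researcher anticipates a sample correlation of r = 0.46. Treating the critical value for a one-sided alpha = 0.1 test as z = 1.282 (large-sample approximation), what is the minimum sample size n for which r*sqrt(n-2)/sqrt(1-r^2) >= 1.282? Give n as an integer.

Need r·√(n−2)/√(1−r²) ≥ 1.282
√(n−2) ≥ 1.282·√(1−0.2116) / 0.46 = 1.282·0.887919 / 0.46 = 2.4746
n−2 ≥ 6.1236  ⇒  n ≥ 8.1236
Smallest integer n = 9

9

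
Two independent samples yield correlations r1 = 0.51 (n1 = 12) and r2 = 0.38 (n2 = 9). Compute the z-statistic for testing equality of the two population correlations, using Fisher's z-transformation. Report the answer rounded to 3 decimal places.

Fisher z-transforms: z1 = atanh(0.51) = 0.562730, z2 = atanh(0.38) = 0.400060; difference d = 0.162670
Var(d) = 1/9 + 1/6 = 0.1111111 + 0.1666667 = 0.2777778
z = d/√Var(d) = 0.162670 / √0.2777778 = 0.162670 / 0.527046 = 0.309

0.309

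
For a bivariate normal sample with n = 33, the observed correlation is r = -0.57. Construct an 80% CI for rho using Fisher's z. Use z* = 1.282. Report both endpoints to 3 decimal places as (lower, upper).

(-0.707, -0.391)

z_r = atanh(-0.57) = -0.647523;  SE = 1/√(n−3) = 1/√30 = 0.182574
z-limits: -0.647523 ± 1.282·0.182574 = -0.647523 ± 0.234060 = [-0.881583, -0.413463]
ρ-limits: (tanh -0.881583, tanh -0.413463) = (-0.707, -0.391)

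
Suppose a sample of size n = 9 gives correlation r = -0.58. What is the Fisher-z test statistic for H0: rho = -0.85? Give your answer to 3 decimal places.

1.454

z_r = atanh(-0.58) = -0.662463,  z_0 = atanh(-0.85) = -1.256153
SE = 1/√(n−3) = 1/√6 = 0.408248
z = (z_r − z_0)/SE = (-0.662463 − (-1.256153)) / 0.408248 = 0.593690 / 0.408248 = 1.454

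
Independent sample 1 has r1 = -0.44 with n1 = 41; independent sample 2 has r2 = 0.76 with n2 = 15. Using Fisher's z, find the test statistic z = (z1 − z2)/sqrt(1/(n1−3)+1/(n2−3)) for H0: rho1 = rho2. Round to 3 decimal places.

-4.435

Fisher z-transforms: z1 = atanh(-0.44) = -0.472231, z2 = atanh(0.76) = 0.996215; difference d = -1.468446
Var(d) = 1/38 + 1/12 = 0.0263158 + 0.0833333 = 0.1096491
z = d/√Var(d) = -1.468446 / √0.1096491 = -1.468446 / 0.331133 = -4.435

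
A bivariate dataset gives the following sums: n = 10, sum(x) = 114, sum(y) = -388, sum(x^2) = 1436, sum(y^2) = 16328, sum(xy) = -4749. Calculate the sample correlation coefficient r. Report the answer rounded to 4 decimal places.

S_xy = nΣxy − ΣxΣy = 10·(-4749) − 114·(-388) = -47490 − (-44232) = -3258
S_xx = nΣx² − (Σx)² = 10·1436 − 114² = 14360 − 12996 = 1364
S_yy = nΣy² − (Σy)² = 10·16328 − (-388)² = 163280 − 150544 = 12736
r = S_xy / √(S_xx·S_yy) = -3258 / √(1364·12736) = -3258 / √17371904 = -3258 / 4167.9616 = -0.7817

-0.7817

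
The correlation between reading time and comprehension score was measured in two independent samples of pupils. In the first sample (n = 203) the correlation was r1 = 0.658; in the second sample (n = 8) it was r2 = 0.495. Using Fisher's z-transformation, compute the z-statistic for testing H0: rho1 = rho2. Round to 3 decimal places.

0.545

Fisher z-transforms: z1 = atanh(0.658) = 0.789278, z2 = atanh(0.495) = 0.542662; difference d = 0.246616
Var(d) = 1/200 + 1/5 = 0.0050000 + 0.2000000 = 0.2050000
z = d/√Var(d) = 0.246616 / √0.2050000 = 0.246616 / 0.452769 = 0.545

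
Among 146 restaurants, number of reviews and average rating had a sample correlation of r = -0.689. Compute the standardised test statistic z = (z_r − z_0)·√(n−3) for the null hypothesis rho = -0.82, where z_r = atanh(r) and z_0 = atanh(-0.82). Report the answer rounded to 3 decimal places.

3.716

Fisher z: atanh(-0.689) = -0.846050, atanh(-0.82) = -1.156817
z = (z_r − z_0)·√(n−3) = (-0.846050 − (-1.156817))·√143 = 0.310767 · 11.958261 = 3.716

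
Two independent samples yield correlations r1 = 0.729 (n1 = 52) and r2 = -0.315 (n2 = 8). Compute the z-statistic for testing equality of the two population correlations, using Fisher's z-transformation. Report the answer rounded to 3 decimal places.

z1 = atanh(0.729) = 0.926590,  z2 = atanh(-0.315) = -0.326087
SE = √(1/(n1−3) + 1/(n2−3)) = √(1/49 + 1/5) = √(0.0204082 + 0.2000000) = √0.2204082 = 0.469477
z = (z1 − z2)/SE = (0.926590 − (-0.326087)) / 0.469477 = 1.252677 / 0.469477 = 2.668

2.668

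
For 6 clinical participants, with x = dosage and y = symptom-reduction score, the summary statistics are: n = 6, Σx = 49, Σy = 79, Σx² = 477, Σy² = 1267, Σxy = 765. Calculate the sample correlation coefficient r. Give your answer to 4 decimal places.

S_xy = nΣxy − ΣxΣy = 6·765 − 49·79 = 4590 − 3871 = 719
S_xx = nΣx² − (Σx)² = 6·477 − 49² = 2862 − 2401 = 461
S_yy = nΣy² − (Σy)² = 6·1267 − 79² = 7602 − 6241 = 1361
r = S_xy / √(S_xx·S_yy) = 719 / √(461·1361) = 719 / √627421 = 719 / 792.0991 = 0.9077

0.9077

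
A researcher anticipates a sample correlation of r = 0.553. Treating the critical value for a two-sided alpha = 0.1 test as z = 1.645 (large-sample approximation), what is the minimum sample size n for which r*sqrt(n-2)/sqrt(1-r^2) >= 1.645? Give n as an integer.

Need r·√(n−2)/√(1−r²) ≥ 1.645
√(n−2) ≥ 1.645·√(1−0.305809) / 0.553 = 1.645·0.833181 / 0.553 = 2.4784
n−2 ≥ 6.1425  ⇒  n ≥ 8.1425
Smallest integer n = 9

9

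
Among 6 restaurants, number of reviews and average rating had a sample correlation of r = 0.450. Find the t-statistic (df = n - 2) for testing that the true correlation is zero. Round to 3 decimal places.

1.008

1 − r² = 1 − 0.202500 = 0.797500;  √(1−r²) = 0.893029
√(n−2) = √4 = 2.000000
t = r·√(n−2)/√(1−r²) = 0.450 · 2.000000 / 0.893029 = 1.008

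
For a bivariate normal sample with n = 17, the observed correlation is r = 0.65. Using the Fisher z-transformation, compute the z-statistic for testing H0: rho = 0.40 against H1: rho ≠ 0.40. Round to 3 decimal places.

Fisher z: atanh(0.65) = 0.775299, atanh(0.40) = 0.423649
z = (z_r − z_0)·√(n−3) = (0.775299 − 0.423649)·√14 = 0.351650 · 3.741657 = 1.316

1.316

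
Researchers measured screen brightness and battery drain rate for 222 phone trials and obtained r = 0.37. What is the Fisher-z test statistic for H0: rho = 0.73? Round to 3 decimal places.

-7.996

z_r = atanh(0.37) = 0.388423,  z_0 = atanh(0.73) = 0.928727
SE = 1/√(n−3) = 1/√219 = 0.067574
z = (z_r − z_0)/SE = (0.388423 − 0.928727) / 0.067574 = -0.540304 / 0.067574 = -7.996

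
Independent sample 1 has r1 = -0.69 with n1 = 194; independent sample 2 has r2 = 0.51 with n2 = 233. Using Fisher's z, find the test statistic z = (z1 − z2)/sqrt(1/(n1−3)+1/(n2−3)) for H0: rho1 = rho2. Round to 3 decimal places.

Fisher z-transforms: z1 = atanh(-0.69) = -0.847956, z2 = atanh(0.51) = 0.562730; difference d = -1.410686
Var(d) = 1/191 + 1/230 = 0.0052356 + 0.0043478 = 0.0095834
z = d/√Var(d) = -1.410686 / √0.0095834 = -1.410686 / 0.097895 = -14.410

-14.410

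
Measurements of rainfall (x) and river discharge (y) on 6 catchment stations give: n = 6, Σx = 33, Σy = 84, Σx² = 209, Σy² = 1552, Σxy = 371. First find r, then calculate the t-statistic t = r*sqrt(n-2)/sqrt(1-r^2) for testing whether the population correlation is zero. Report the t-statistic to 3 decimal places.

Numerator: nΣxy − (Σx)(Σy) = 6·371 − (33)(84) = -546
Denominator: √[(nΣx²−(Σx)²)(nΣy²−(Σy)²)]
  nΣx²−(Σx)² = 6·209 − 1089 = 165;  nΣy²−(Σy)² = 6·1552 − 7056 = 2256
  √(165·2256) = √372240 = 610.1147
r = -546 / 610.1147 = -0.8949
t = r·√(n−2)/√(1−r²) = -0.8949·√4 / √(1−0.800846) = -1.789800 / 0.446267 = -4.011

-4.011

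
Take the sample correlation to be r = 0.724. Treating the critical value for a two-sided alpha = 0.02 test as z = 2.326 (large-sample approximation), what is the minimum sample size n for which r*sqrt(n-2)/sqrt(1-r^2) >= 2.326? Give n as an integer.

7

Need r·√(n−2)/√(1−r²) ≥ 2.326
√(n−2) ≥ 2.326·√(1−0.524176) / 0.724 = 2.326·0.689800 / 0.724 = 2.2161
n−2 ≥ 4.9111  ⇒  n ≥ 6.9111
Smallest integer n = 7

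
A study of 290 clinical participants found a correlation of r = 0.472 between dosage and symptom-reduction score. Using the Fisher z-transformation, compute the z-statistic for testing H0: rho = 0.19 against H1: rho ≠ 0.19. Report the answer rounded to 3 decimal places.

Fisher z: atanh(0.472) = 0.512641, atanh(0.19) = 0.192337
z = (z_r − z_0)·√(n−3) = (0.512641 − 0.192337)·√287 = 0.320304 · 16.941074 = 5.426

5.426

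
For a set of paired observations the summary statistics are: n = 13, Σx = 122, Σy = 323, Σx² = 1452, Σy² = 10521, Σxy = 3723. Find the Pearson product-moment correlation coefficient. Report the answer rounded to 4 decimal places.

0.7902

S_xy = nΣxy − ΣxΣy = 13·3723 − 122·323 = 48399 − 39406 = 8993
S_xx = nΣx² − (Σx)² = 13·1452 − 122² = 18876 − 14884 = 3992
S_yy = nΣy² − (Σy)² = 13·10521 − 323² = 136773 − 104329 = 32444
r = S_xy / √(S_xx·S_yy) = 8993 / √(3992·32444) = 8993 / √129516448 = 8993 / 11380.5293 = 0.7902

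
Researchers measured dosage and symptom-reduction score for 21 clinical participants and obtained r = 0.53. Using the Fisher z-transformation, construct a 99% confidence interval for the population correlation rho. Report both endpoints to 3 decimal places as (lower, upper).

z_r = atanh(0.53) = 0.590145;  SE = 1/√(n−3) = 1/√18 = 0.235702
z-limits: 0.590145 ± 2.576·0.235702 = 0.590145 ± 0.607168 = [-0.017023, 1.197313]
ρ-limits: (tanh -0.017023, tanh 1.197313) = (-0.017, 0.833)

(-0.017, 0.833)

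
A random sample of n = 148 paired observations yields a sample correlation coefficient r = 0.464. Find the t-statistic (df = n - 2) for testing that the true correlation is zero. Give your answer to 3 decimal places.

1 − r² = 1 − 0.215296 = 0.784704;  √(1−r²) = 0.885835
√(n−2) = √146 = 12.083046
t = r·√(n−2)/√(1−r²) = 0.464 · 12.083046 / 0.885835 = 6.329

6.329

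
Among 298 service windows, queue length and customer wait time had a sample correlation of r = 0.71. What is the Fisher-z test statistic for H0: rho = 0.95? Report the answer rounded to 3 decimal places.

z_r = atanh(0.71) = 0.887184,  z_0 = atanh(0.95) = 1.831781
SE = 1/√(n−3) = 1/√295 = 0.058222
z = (z_r − z_0)/SE = (0.887184 − 1.831781) / 0.058222 = -0.944597 / 0.058222 = -16.224

-16.224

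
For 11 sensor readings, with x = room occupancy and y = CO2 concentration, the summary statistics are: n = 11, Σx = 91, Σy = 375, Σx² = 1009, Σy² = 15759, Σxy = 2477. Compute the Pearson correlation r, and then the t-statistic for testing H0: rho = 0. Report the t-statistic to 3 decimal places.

-3.079

S_xy = nΣxy − ΣxΣy = 11·2477 − 91·375 = 27247 − 34125 = -6878
S_xx = nΣx² − (Σx)² = 11·1009 − 91² = 11099 − 8281 = 2818
S_yy = nΣy² − (Σy)² = 11·15759 − 375² = 173349 − 140625 = 32724
r = S_xy / √(S_xx·S_yy) = -6878 / √(2818·32724) = -6878 / √92216232 = -6878 / 9602.9283 = -0.7162
t = r·√(n−2)/√(1−r²) = -0.7162·√9 / √(1−0.512942) = -2.148600 / 0.697895 = -3.079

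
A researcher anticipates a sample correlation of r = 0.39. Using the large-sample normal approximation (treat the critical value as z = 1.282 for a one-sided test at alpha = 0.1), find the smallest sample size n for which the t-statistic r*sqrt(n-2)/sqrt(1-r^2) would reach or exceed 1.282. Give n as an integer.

12

Need r·√(n−2)/√(1−r²) ≥ 1.282
√(n−2) ≥ 1.282·√(1−0.1521) / 0.39 = 1.282·0.920815 / 0.39 = 3.0269
n−2 ≥ 9.1621  ⇒  n ≥ 11.1621
Smallest integer n = 12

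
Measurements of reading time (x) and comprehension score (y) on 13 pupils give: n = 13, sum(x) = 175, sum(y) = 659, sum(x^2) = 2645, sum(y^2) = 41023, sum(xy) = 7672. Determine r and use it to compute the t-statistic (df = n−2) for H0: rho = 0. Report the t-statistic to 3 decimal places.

Numerator: nΣxy − (Σx)(Σy) = 13·7672 − (175)(659) = -15589
Denominator: √[(nΣx²−(Σx)²)(nΣy²−(Σy)²)]
  nΣx²−(Σx)² = 13·2645 − 30625 = 3760;  nΣy²−(Σy)² = 13·41023 − 434281 = 99018
  √(3760·99018) = √372307680 = 19295.2761
r = -15589 / 19295.2761 = -0.8079
t = r·√(n−2)/√(1−r²) = -0.8079·√11 / √(1−0.652702) = -2.679501 / 0.589320 = -4.547

-4.547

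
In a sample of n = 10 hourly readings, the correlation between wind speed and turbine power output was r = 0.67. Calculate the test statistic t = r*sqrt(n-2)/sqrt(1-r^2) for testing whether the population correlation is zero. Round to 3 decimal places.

2.553

1 − r² = 1 − 0.4489 = 0.5511;  √(1−r²) = 0.742361
√(n−2) = √8 = 2.828427
t = r·√(n−2)/√(1−r²) = 0.67 · 2.828427 / 0.742361 = 2.553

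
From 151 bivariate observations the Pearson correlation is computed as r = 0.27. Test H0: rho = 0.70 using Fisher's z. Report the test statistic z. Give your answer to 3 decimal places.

-7.183

Fisher z: atanh(0.27) = 0.276864, atanh(0.70) = 0.867301
z = (z_r − z_0)·√(n−3) = (0.276864 − 0.867301)·√148 = -0.590437 · 12.165525 = -7.183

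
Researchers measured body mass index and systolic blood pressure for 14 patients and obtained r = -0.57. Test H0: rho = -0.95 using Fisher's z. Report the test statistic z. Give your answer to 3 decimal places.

3.928

z_r = atanh(-0.57) = -0.647523,  z_0 = atanh(-0.95) = -1.831781
SE = 1/√(n−3) = 1/√11 = 0.301511
z = (z_r − z_0)/SE = (-0.647523 − (-1.831781)) / 0.301511 = 1.184258 / 0.301511 = 3.928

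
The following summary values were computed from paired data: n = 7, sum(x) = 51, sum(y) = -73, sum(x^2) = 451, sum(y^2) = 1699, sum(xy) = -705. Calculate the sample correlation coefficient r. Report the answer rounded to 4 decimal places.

-0.6344

S_xy = nΣxy − ΣxΣy = 7·(-705) − 51·(-73) = -4935 − (-3723) = -1212
S_xx = nΣx² − (Σx)² = 7·451 − 51² = 3157 − 2601 = 556
S_yy = nΣy² − (Σy)² = 7·1699 − (-73)² = 11893 − 5329 = 6564
r = S_xy / √(S_xx·S_yy) = -1212 / √(556·6564) = -1212 / √3649584 = -1212 / 1910.3884 = -0.6344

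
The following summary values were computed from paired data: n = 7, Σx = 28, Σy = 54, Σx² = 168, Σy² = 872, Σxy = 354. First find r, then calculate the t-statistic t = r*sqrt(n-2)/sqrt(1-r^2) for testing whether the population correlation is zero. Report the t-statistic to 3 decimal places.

Numerator: nΣxy − (Σx)(Σy) = 7·354 − (28)(54) = 966
Denominator: √[(nΣx²−(Σx)²)(nΣy²−(Σy)²)]
  nΣx²−(Σx)² = 7·168 − 784 = 392;  nΣy²−(Σy)² = 7·872 − 2916 = 3188
  √(392·3188) = √1249696 = 1117.8980
r = 966 / 1117.8980 = 0.8641
t = r·√(n−2)/√(1−r²) = 0.8641·√5 / √(1−0.746669) = 1.932186 / 0.503320 = 3.839

3.839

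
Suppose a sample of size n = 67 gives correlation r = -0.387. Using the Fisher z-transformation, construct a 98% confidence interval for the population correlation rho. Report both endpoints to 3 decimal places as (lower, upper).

Fisher z: z_r = atanh(r) = ½·ln((1+(-0.387))/(1−(-0.387))) = -0.408267
SE(z) = 1/√(n−3) = 1/√64 = 0.125000
98% ⇒ z* = 2.326; margin = 2.326·0.125000 = 0.290750
CI on z-scale: (-0.699017, -0.117517)
Back-transform: tanh(-0.699017) = -0.603743, tanh(-0.117517) = -0.116979

(-0.604, -0.117)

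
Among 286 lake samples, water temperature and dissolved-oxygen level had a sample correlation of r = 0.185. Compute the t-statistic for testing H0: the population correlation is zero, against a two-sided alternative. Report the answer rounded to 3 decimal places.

3.172

1 − r² = 1 − 0.034225 = 0.965775;  √(1−r²) = 0.982739
√(n−2) = √284 = 16.852300
t = r·√(n−2)/√(1−r²) = 0.185 · 16.852300 / 0.982739 = 3.172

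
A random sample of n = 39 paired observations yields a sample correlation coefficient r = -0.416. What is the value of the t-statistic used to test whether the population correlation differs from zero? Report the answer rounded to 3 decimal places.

-2.783

1 − r² = 1 − 0.173056 = 0.826944;  √(1−r²) = 0.909365
√(n−2) = √37 = 6.082763
t = r·√(n−2)/√(1−r²) = -0.416 · 6.082763 / 0.909365 = -2.783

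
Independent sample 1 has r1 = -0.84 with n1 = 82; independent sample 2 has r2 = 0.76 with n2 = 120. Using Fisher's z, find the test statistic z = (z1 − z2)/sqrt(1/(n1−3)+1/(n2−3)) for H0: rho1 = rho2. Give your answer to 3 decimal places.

Fisher z-transforms: z1 = atanh(-0.84) = -1.221174, z2 = atanh(0.76) = 0.996215; difference d = -2.217389
Var(d) = 1/79 + 1/117 = 0.0126582 + 0.0085470 = 0.0212052
z = d/√Var(d) = -2.217389 / √0.0212052 = -2.217389 / 0.145620 = -15.227

-15.227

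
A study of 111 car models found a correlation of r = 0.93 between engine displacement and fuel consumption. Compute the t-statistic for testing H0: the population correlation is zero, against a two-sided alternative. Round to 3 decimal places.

t = r·√(n−2) / √(1−r²) with r = 0.93, n = 111
  = 0.93·√109 / √(1 − 0.8649)
  = 0.93·10.440307 / 0.367560
  = 9.709486 / 0.367560 = 26.416

26.416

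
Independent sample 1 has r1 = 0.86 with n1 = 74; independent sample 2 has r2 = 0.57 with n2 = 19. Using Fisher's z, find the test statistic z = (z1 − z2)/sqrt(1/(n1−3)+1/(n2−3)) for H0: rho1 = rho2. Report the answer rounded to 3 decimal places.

z1 = atanh(0.86) = 1.293345,  z2 = atanh(0.57) = 0.647523
SE = √(1/(n1−3) + 1/(n2−3)) = √(1/71 + 1/16) = √(0.0140845 + 0.0625000) = √0.0765845 = 0.276739
z = (z1 − z2)/SE = (1.293345 − 0.647523) / 0.276739 = 0.645822 / 0.276739 = 2.334

2.334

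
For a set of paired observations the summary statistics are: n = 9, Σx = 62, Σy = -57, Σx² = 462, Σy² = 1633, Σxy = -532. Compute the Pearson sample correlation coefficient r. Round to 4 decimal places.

Numerator: nΣxy − (Σx)(Σy) = 9·(-532) − (62)(-57) = -1254
Denominator: √[(nΣx²−(Σx)²)(nΣy²−(Σy)²)]
  nΣx²−(Σx)² = 9·462 − 3844 = 314;  nΣy²−(Σy)² = 9·1633 − 3249 = 11448
  √(314·11448) = √3594672 = 1895.9620
r = -1254 / 1895.9620 = -0.6614

-0.6614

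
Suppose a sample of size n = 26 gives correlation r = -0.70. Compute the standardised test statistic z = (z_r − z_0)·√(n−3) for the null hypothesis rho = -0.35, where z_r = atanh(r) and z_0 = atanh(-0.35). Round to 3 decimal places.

-2.407

z_r = atanh(-0.70) = -0.867301,  z_0 = atanh(-0.35) = -0.365444
SE = 1/√(n−3) = 1/√23 = 0.208514
z = (z_r − z_0)/SE = (-0.867301 − (-0.365444)) / 0.208514 = -0.501857 / 0.208514 = -2.407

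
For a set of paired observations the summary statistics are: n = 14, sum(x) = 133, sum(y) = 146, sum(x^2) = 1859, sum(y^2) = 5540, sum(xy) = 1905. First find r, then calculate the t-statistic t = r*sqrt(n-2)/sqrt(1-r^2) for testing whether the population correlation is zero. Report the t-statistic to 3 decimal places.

S_xy = nΣxy − ΣxΣy = 14·1905 − 133·146 = 26670 − 19418 = 7252
S_xx = nΣx² − (Σx)² = 14·1859 − 133² = 26026 − 17689 = 8337
S_yy = nΣy² − (Σy)² = 14·5540 − 146² = 77560 − 21316 = 56244
r = S_xy / √(S_xx·S_yy) = 7252 / √(8337·56244) = 7252 / √468906228 = 7252 / 21654.2427 = 0.3349
t = r·√(n−2)/√(1−r²) = 0.3349·√12 / √(1−0.112158) = 1.160128 / 0.942254 = 1.231

1.231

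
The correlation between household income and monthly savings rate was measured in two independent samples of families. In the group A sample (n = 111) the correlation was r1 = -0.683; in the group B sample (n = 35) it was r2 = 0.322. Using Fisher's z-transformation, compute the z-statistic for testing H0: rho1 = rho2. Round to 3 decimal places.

Fisher z-transforms: z1 = atanh(-0.683) = -0.834716, z2 = atanh(0.322) = 0.333877; difference d = -1.168593
Var(d) = 1/108 + 1/32 = 0.0092593 + 0.0312500 = 0.0405093
z = d/√Var(d) = -1.168593 / √0.0405093 = -1.168593 / 0.201269 = -5.806

-5.806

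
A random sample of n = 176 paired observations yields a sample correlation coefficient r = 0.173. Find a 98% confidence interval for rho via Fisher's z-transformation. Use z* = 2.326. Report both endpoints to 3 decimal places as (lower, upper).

Fisher z: z_r = atanh(r) = ½·ln((1+0.173)/(1−0.173)) = 0.174758
SE(z) = 1/√(n−3) = 1/√173 = 0.076029
98% ⇒ z* = 2.326; margin = 2.326·0.076029 = 0.176843
CI on z-scale: (-0.002085, 0.351601)
Back-transform: tanh(-0.002085) = -0.002085, tanh(0.351601) = 0.337795

(-0.002, 0.338)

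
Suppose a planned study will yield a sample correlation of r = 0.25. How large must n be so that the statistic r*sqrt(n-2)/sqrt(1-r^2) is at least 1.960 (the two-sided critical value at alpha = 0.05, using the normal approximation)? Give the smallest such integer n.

60

Need r·√(n−2)/√(1−r²) ≥ 1.960
√(n−2) ≥ 1.960·√(1−0.0625) / 0.25 = 1.960·0.968246 / 0.25 = 7.5910
n−2 ≥ 57.6233  ⇒  n ≥ 59.6233
Smallest integer n = 60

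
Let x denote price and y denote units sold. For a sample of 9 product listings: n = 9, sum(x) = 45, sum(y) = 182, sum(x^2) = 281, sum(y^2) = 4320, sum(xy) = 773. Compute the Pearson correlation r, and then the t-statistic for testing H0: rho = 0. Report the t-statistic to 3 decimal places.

S_xy = nΣxy − ΣxΣy = 9·773 − 45·182 = 6957 − 8190 = -1233
S_xx = nΣx² − (Σx)² = 9·281 − 45² = 2529 − 2025 = 504
S_yy = nΣy² − (Σy)² = 9·4320 − 182² = 38880 − 33124 = 5756
r = S_xy / √(S_xx·S_yy) = -1233 / √(504·5756) = -1233 / √2901024 = -1233 / 1703.2393 = -0.7239
t = r·√(n−2)/√(1−r²) = -0.7239·√7 / √(1−0.524031) = -1.915259 / 0.689905 = -2.776

-2.776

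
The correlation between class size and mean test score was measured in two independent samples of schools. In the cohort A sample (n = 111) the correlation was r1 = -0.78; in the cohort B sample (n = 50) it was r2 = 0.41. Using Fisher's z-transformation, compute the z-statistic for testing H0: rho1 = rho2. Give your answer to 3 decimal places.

Fisher z-transforms: z1 = atanh(-0.78) = -1.045371, z2 = atanh(0.41) = 0.435611; difference d = -1.480982
Var(d) = 1/108 + 1/47 = 0.0092593 + 0.0212766 = 0.0305359
z = d/√Var(d) = -1.480982 / √0.0305359 = -1.480982 / 0.174745 = -8.475

-8.475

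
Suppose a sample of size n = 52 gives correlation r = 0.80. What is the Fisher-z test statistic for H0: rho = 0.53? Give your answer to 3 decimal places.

3.559

z_r = atanh(0.80) = 1.098612,  z_0 = atanh(0.53) = 0.590145
SE = 1/√(n−3) = 1/√49 = 0.142857
z = (z_r − z_0)/SE = (1.098612 − 0.590145) / 0.142857 = 0.508467 / 0.142857 = 3.559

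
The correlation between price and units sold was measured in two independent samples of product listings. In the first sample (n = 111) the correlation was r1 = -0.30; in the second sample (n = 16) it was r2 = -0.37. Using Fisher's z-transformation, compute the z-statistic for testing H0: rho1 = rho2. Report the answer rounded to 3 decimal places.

0.269

Fisher z-transforms: z1 = atanh(-0.30) = -0.309520, z2 = atanh(-0.37) = -0.388423; difference d = 0.078903
Var(d) = 1/108 + 1/13 = 0.0092593 + 0.0769231 = 0.0861824
z = d/√Var(d) = 0.078903 / √0.0861824 = 0.078903 / 0.293568 = 0.269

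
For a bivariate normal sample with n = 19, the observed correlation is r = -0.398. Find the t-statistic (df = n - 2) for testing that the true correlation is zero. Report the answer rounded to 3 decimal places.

1 − r² = 1 − 0.158404 = 0.841596;  √(1−r²) = 0.917385
√(n−2) = √17 = 4.123106
t = r·√(n−2)/√(1−r²) = -0.398 · 4.123106 / 0.917385 = -1.789

-1.789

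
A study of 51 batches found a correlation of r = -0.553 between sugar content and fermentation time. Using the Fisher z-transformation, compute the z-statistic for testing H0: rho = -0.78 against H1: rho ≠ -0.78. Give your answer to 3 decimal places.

Fisher z: atanh(-0.553) = -0.622693, atanh(-0.78) = -1.045371
z = (z_r − z_0)·√(n−3) = (-0.622693 − (-1.045371))·√48 = 0.422678 · 6.928203 = 2.928

2.928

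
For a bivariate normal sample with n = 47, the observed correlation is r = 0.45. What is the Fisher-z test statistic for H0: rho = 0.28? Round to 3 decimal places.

1.307

Fisher z: atanh(0.45) = 0.484700, atanh(0.28) = 0.287682
z = (z_r − z_0)·√(n−3) = (0.484700 − 0.287682)·√44 = 0.197018 · 6.633250 = 1.307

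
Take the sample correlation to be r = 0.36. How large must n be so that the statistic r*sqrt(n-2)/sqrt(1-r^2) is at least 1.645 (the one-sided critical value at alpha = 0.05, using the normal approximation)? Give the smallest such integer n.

21

r√(n−2)/√(1−r²) ≥ 1.645  ⇔  n−2 ≥ (1.645)²·(1−r²)/r²
(1−r²)/r² = (1−0.1296)/0.1296 = 6.7160
n ≥ 2 + 2.706025·6.7160 = 2 + 18.1737 = 20.1737
⌈20.1737⌉ = 21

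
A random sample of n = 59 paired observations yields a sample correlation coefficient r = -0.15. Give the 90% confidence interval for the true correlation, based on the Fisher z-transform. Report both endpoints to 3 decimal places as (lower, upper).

z_r = atanh(-0.15) = -0.151140;  SE = 1/√(n−3) = 1/√56 = 0.133631
z-limits: -0.151140 ± 1.645·0.133631 = -0.151140 ± 0.219823 = [-0.370963, 0.068683]
ρ-limits: (tanh -0.370963, tanh 0.068683) = (-0.355, 0.069)

(-0.355, 0.069)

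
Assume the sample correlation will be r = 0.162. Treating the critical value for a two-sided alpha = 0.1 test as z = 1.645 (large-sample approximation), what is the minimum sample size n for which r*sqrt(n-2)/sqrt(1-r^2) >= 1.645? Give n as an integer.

Need r·√(n−2)/√(1−r²) ≥ 1.645
√(n−2) ≥ 1.645·√(1−0.026244) / 0.162 = 1.645·0.986791 / 0.162 = 10.0202
n−2 ≥ 100.4044  ⇒  n ≥ 102.4044
Smallest integer n = 103

103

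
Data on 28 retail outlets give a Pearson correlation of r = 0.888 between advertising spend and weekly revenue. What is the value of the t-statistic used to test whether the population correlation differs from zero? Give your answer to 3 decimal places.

9.847

1 − r² = 1 − 0.788544 = 0.211456;  √(1−r²) = 0.459843
√(n−2) = √26 = 5.099020
t = r·√(n−2)/√(1−r²) = 0.888 · 5.099020 / 0.459843 = 9.847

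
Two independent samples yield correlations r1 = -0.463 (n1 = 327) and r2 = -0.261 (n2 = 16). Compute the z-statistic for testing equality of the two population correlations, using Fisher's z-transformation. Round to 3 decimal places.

-0.827

z1 = atanh(-0.463) = -0.501123,  z2 = atanh(-0.261) = -0.267181
SE = √(1/(n1−3) + 1/(n2−3)) = √(1/324 + 1/13) = √(0.0030864 + 0.0769231) = √0.0800095 = 0.282860
z = (z1 − z2)/SE = (-0.501123 − (-0.267181)) / 0.282860 = -0.233942 / 0.282860 = -0.827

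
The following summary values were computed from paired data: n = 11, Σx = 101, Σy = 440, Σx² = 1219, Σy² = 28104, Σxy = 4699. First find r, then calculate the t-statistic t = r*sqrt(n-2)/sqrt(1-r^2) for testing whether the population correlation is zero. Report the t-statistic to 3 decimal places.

Numerator: nΣxy − (Σx)(Σy) = 11·4699 − (101)(440) = 7249
Denominator: √[(nΣx²−(Σx)²)(nΣy²−(Σy)²)]
  nΣx²−(Σx)² = 11·1219 − 10201 = 3208;  nΣy²−(Σy)² = 11·28104 − 193600 = 115544
  √(3208·115544) = √370665152 = 19252.6661
r = 7249 / 19252.6661 = 0.3765
t = r·√(n−2)/√(1−r²) = 0.3765·√9 / √(1−0.141752) = 1.129500 / 0.926417 = 1.219

1.219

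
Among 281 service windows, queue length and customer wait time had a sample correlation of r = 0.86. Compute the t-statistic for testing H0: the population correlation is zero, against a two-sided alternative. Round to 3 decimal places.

28.150

1 − r² = 1 − 0.7396 = 0.2604;  √(1−r²) = 0.510294
√(n−2) = √279 = 16.703293
t = r·√(n−2)/√(1−r²) = 0.86 · 16.703293 / 0.510294 = 28.150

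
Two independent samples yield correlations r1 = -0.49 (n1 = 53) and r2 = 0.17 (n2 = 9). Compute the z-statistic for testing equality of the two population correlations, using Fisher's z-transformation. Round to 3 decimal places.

-1.638

z1 = atanh(-0.49) = -0.536060,  z2 = atanh(0.17) = 0.171667
SE = √(1/(n1−3) + 1/(n2−3)) = √(1/50 + 1/6) = √(0.0200000 + 0.1666667) = √0.1866667 = 0.432049
z = (z1 − z2)/SE = (-0.536060 − 0.171667) / 0.432049 = -0.707727 / 0.432049 = -1.638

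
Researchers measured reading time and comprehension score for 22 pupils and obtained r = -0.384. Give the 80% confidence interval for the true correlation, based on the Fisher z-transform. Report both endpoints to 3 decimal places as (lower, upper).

z_r = atanh(-0.384) = -0.404743;  SE = 1/√(n−3) = 1/√19 = 0.229416
z-limits: -0.404743 ± 1.282·0.229416 = -0.404743 ± 0.294111 = [-0.698854, -0.110632]
ρ-limits: (tanh -0.698854, tanh -0.110632) = (-0.604, -0.110)

(-0.604, -0.110)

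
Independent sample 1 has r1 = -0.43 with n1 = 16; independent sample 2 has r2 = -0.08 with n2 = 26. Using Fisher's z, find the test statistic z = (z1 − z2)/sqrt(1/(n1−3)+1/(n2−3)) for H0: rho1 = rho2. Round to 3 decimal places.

z1 = atanh(-0.43) = -0.459897,  z2 = atanh(-0.08) = -0.080171
SE = √(1/(n1−3) + 1/(n2−3)) = √(1/13 + 1/23) = √(0.0769231 + 0.0434783) = √0.1204014 = 0.346989
z = (z1 − z2)/SE = (-0.459897 − (-0.080171)) / 0.346989 = -0.379726 / 0.346989 = -1.094

-1.094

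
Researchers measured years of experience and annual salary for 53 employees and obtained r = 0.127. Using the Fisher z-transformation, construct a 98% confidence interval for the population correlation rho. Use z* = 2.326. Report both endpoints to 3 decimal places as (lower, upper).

Fisher z: z_r = atanh(r) = ½·ln((1+0.127)/(1−0.127)) = 0.127689
SE(z) = 1/√(n−3) = 1/√50 = 0.141421
98% ⇒ z* = 2.326; margin = 2.326·0.141421 = 0.328945
CI on z-scale: (-0.201256, 0.456634)
Back-transform: tanh(-0.201256) = -0.198582, tanh(0.456634) = 0.427337

(-0.199, 0.427)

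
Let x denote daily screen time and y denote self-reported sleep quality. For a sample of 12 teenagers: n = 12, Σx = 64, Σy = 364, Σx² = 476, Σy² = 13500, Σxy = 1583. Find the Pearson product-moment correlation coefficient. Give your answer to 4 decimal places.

S_xy = nΣxy − ΣxΣy = 12·1583 − 64·364 = 18996 − 23296 = -4300
S_xx = nΣx² − (Σx)² = 12·476 − 64² = 5712 − 4096 = 1616
S_yy = nΣy² − (Σy)² = 12·13500 − 364² = 162000 − 132496 = 29504
r = S_xy / √(S_xx·S_yy) = -4300 / √(1616·29504) = -4300 / √47678464 = -4300 / 6904.9594 = -0.6227

-0.6227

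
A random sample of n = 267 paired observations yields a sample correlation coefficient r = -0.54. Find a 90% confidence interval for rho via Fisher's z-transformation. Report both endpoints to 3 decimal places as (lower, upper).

z_r = atanh(-0.54) = -0.604156;  SE = 1/√(n−3) = 1/√264 = 0.061546
z-limits: -0.604156 ± 1.645·0.061546 = -0.604156 ± 0.101243 = [-0.705399, -0.502913]
ρ-limits: (tanh -0.705399, tanh -0.502913) = (-0.608, -0.464)

(-0.608, -0.464)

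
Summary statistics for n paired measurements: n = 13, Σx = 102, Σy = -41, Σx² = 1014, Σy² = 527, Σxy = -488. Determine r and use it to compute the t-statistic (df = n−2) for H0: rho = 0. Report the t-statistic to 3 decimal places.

-2.304

S_xy = nΣxy − ΣxΣy = 13·(-488) − 102·(-41) = -6344 − (-4182) = -2162
S_xx = nΣx² − (Σx)² = 13·1014 − 102² = 13182 − 10404 = 2778
S_yy = nΣy² − (Σy)² = 13·527 − (-41)² = 6851 − 1681 = 5170
r = S_xy / √(S_xx·S_yy) = -2162 / √(2778·5170) = -2162 / √14362260 = -2162 / 3789.7572 = -0.5705
t = r·√(n−2)/√(1−r²) = -0.5705·√11 / √(1−0.325470) = -1.892134 / 0.821298 = -2.304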